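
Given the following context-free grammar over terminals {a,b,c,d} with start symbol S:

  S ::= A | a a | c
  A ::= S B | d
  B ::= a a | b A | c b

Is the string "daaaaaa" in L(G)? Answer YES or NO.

Convert to CNF:
  S -> S B | T0 T0 | c | d
  A -> S B | d
  B -> T0 T0 | T1 A | T2 T1
  T0 -> a
  T1 -> b
  T2 -> c

Fill CYK table bottom-up:
  T[0,0] 'd' = {A,S}
  T[1,1] 'a' = {T0}  orig:{}
  T[2,2] 'a' = {T0}  orig:{}
  T[3,3] 'a' = {T0}  orig:{}
  T[4,4] 'a' = {T0}  orig:{}
  T[5,5] 'a' = {T0}  orig:{}
  T[6,6] 'a' = {T0}  orig:{}
  T[0,1] 'da' = ∅
  T[1,2] 'aa' = {B,S}
  T[2,3] 'aa' = {B,S}
  T[3,4] 'aa' = {B,S}
  T[4,5] 'aa' = {B,S}
  T[5,6] 'aa' = {B,S}
  T[0,2] 'daa' = {A,S}
  T[1,3] 'aaa' = ∅
  T[2,4] 'aaa' = ∅
  T[3,5] 'aaa' = ∅
  T[4,6] 'aaa' = ∅
  T[0,3] 'daaa' = ∅
  T[1,4] 'aaaa' = {A,S}
  T[2,5] 'aaaa' = {A,S}
  T[3,6] 'aaaa' = {A,S}
  T[0,4] 'daaaa' = {A,S}
  T[1,5] 'aaaaa' = ∅
  T[2,6] 'aaaaa' = ∅
  T[0,5] 'daaaaa' = ∅
  T[1,6] 'aaaaaa' = {A,S}
  T[0,6] 'daaaaaa' = {A,S}

S ∈ T[0,6] ⇒ YES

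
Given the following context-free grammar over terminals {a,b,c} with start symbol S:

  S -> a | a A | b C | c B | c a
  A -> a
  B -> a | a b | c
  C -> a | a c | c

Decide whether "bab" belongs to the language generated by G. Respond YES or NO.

CNF form of G:
  S -> T0 A | T1 C | T2 B | T2 T0 | a
  A -> a
  B -> T0 T1 | a | c
  C -> T0 T2 | a | c
  T0 -> a
  T1 -> b
  T2 -> c

Fill CYK table bottom-up:
  [0..0]={T1}  "b"  orig:{}
  [1..1]={A,B,C,S,T0}  "a"  orig:{A,B,C,S}
  [2..2]={T1}  "b"  orig:{}
  [0..1]={S}  "ba"
  [1..2]={B}  "ab"
  [0..2]=∅  "bab"

S ∉ T[0,2] ⇒ NO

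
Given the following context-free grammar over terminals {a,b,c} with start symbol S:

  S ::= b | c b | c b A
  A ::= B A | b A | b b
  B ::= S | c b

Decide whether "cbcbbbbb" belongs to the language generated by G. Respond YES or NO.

CNF form of G:
  S -> T1 T0 | T1 X3 | b
  A -> B A | T0 A | T0 T0
  B -> T1 T0 | T1 X2 | b
  T0 -> b
  T1 -> c
  X2 -> T0 A
  X3 -> T0 A

CYK fill:
  [0..0]={T1}  "c"  orig:{}
  [1..1]={B,S,T0}  "b"  orig:{B,S}
  [2..2]={T1}  "c"  orig:{}
  [3..3]={B,S,T0}  "b"  orig:{B,S}
  [4..4]={B,S,T0}  "b"  orig:{B,S}
  [5..5]={B,S,T0}  "b"  orig:{B,S}
  [6..6]={B,S,T0}  "b"  orig:{B,S}
  [7..7]={B,S,T0}  "b"  orig:{B,S}
  [0..1]={B,S}  "cb"
  [1..2]=∅  "bc"
  [2..3]={B,S}  "cb"
  [3..4]={A}  "bb"
  [4..5]={A}  "bb"
  [5..6]={A}  "bb"
  [6..7]={A}  "bb"
  [0..2]=∅  "cbc"
  [1..3]=∅  "bcb"
  [2..4]=∅  "cbb"
  [3..5]={A,X2,X3}  "bbb"  orig:{A}
  [4..6]={A,X2,X3}  "bbb"  orig:{A}
  [5..7]={A,X2,X3}  "bbb"  orig:{A}
  [0..3]=∅  "cbcb"
  [1..4]=∅  "bcbb"
  [2..5]={A,B,S}  "cbbb"
  [3..6]={A,X2,X3}  "bbbb"  orig:{A}
  [4..7]={A,X2,X3}  "bbbb"  orig:{A}
  [0..4]=∅  "cbcbb"
  [1..5]={A,X2,X3}  "bcbbb"  orig:{A}
  [2..6]={A,B,S}  "cbbbb"
  [3..7]={A,X2,X3}  "bbbbb"  orig:{A}
  [0..5]={A,B,S}  "cbcbbb"
  [1..6]={A,X2,X3}  "bcbbbb"  orig:{A}
  [2..7]={A,B,S}  "cbbbbb"
  [0..6]={A,B,S}  "cbcbbbb"
  [1..7]={A,X2,X3}  "bcbbbbb"  orig:{A}
  [0..7]={A,B,S}  "cbcbbbbb"

S ∈ T[0,7] ⇒ YES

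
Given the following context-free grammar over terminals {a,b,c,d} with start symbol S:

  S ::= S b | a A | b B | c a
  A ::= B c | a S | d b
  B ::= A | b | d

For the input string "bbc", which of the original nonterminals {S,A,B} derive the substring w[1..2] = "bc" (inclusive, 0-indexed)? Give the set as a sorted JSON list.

Convert to CNF:
  S -> S T3 | T0 T1 | T1 A | T3 B
  A -> B T0 | T1 S | T2 T3
  B -> B T0 | T1 S | T2 T3 | b | d
  T0 -> c
  T1 -> a
  T2 -> d
  T3 -> b

Fill CYK table bottom-up — only the sub-triangle for w[1..2]:
  T[1,1] 'b' = {B,T3}  orig:{B}
  T[2,2] 'c' = {T0}  orig:{}
  T[1,2] 'bc' = {A,B}

Original NTs in T[1,2] deriving "bc": ["A", "B"]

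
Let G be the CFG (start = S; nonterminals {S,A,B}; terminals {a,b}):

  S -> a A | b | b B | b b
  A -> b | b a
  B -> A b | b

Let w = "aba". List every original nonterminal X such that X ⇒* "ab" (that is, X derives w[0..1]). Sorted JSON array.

CNF form of G:
  S -> T0 B | T0 T0 | T1 A | b
  A -> T0 T1 | b
  B -> A T0 | b
  T0 -> b
  T1 -> a

Fill CYK table bottom-up, restricted to cells inside w[0..1]:
  cell(0,0) a: {T1}  orig:{}
  cell(1,1) b: {A,B,S,T0}  orig:{A,B,S}
  cell(0,1) ab: {S}

Original NTs in T[0,1] deriving "ab": ["S"]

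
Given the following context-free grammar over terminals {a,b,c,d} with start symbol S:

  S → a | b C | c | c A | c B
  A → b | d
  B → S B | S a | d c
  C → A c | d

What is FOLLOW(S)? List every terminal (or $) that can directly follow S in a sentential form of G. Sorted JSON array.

Compute FIRST by fixpoint:
pass 1:
  A via A→b: +{b}
  A via A→d: +{d}
  B via B→d c: +{d}
  C via C→A c: +{b,d}
  S via S→a: +{a}
  S via S→b C: +{b}
  S via S→c: +{c}
  FIRST[S]={a,b,c}  FIRST[A]={b,d}  FIRST[B]={d}  FIRST[C]={b,d}
pass 2:
  B via B→S B: +{a,b,c}
  FIRST[S]={a,b,c}  FIRST[A]={b,d}  FIRST[B]={a,b,c,d}  FIRST[C]={b,d}
pass 3: (stable)
  FIRST[S]={a,b,c}  FIRST[A]={b,d}  FIRST[B]={a,b,c,d}  FIRST[C]={b,d}

FOLLOW sets:
seed FOLLOW(S) with $
pass 1:
  B→S B: FOLLOW(S) ⊇ FIRST(B) = {a,b,c,d}; new: +{a,b,c,d}
  C→A c: FOLLOW(A) ⊇ FIRST(c) = {c}; new: +{c}
  S→b C: FOLLOW(C) ⊇ FOLLOW(S) ⊇ {$,a,b,c,d}; new: +{$,a,b,c,d}
  S→c A: FOLLOW(A) ⊇ FOLLOW(S) ⊇ {$,a,b,c,d}; new: +{$,a,b,d}
  S→c B: FOLLOW(B) ⊇ FOLLOW(S) ⊇ {$,a,b,c,d}; new: +{$,a,b,c,d}
  FOLLOW(S)={$,a,b,c,d}  FOLLOW(A)={$,a,b,c,d}  FOLLOW(B)={$,a,b,c,d}  FOLLOW(C)={$,a,b,c,d}
pass 2: (no change)
  FOLLOW(S)={$,a,b,c,d}  FOLLOW(A)={$,a,b,c,d}  FOLLOW(B)={$,a,b,c,d}  FOLLOW(C)={$,a,b,c,d}

FOLLOW(S) = ["$", "a", "b", "c", "d"]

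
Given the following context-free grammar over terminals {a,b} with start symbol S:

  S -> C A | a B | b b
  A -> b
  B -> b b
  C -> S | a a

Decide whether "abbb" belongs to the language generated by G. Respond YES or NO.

CNF form of G:
  S -> C A | T0 T0 | T1 B
  A -> b
  B -> T0 T0
  C -> C A | T0 T0 | T1 B | T1 T1
  T0 -> b
  T1 -> a

CYK fill:
  cell(0,0) a: {T1}  orig:{}
  cell(1,1) b: {A,T0}  orig:{A}
  cell(2,2) b: {A,T0}  orig:{A}
  cell(3,3) b: {A,T0}  orig:{A}
  cell(0,1) ab: ∅
  cell(1,2) bb: {B,C,S}
  cell(2,3) bb: {B,C,S}
  cell(0,2) abb: {C,S}
  cell(1,3) bbb: {C,S}
  cell(0,3) abbb: {C,S}

S ∈ T[0,3] ⇒ YES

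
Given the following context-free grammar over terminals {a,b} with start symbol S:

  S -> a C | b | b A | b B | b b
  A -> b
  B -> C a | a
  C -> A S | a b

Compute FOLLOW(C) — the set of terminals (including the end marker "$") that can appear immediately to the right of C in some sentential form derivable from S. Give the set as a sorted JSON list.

FIRST sets, iterate to fixpoint:
iter 1:
  A via A→b: +{b}
  B via B→a: +{a}
  C via C→A S: +{b}
  C via C→a b: +{a}
  S via S→a C: +{a}
  S via S→b: +{b}
  S: {a,b}  A: {b}  B: {a}  C: {a,b}
iter 2:
  B via B→C a: +{b}
  S: {a,b}  A: {b}  B: {a,b}  C: {a,b}
iter 3: done
  S: {a,b}  A: {b}  B: {a,b}  C: {a,b}

Compute FOLLOW by fixpoint:
FOLLOW(S) := {$}
round 1:
  B→C a: FOLLOW(C) ⊇ FIRST(a) = {a}; new: +{a}
  C→A S: FOLLOW(A) ⊇ FIRST(S) = {a,b}; new: +{a,b}
  C→A S: FOLLOW(S) ⊇ FOLLOW(C) ⊇ {a}; new: +{a}
  S→a C: FOLLOW(C) ⊇ FOLLOW(S) ⊇ {$,a}; new: +{$}
  S→b A: FOLLOW(A) ⊇ FOLLOW(S) ⊇ {$,a}; new: +{$}
  S→b B: FOLLOW(B) ⊇ FOLLOW(S) ⊇ {$,a}; new: +{$,a}
  FOLLOW[S]={$,a}  FOLLOW[A]={$,a,b}  FOLLOW[B]={$,a}  FOLLOW[C]={$,a}
round 2: (no change)
  FOLLOW[S]={$,a}  FOLLOW[A]={$,a,b}  FOLLOW[B]={$,a}  FOLLOW[C]={$,a}

FOLLOW(C) = ["$", "a"]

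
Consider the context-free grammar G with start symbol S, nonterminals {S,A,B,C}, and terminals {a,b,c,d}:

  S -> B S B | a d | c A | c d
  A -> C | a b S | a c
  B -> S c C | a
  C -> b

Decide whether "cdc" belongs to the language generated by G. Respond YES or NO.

CNF form of G:
  S -> B X6 | T0 T3 | T2 A | T2 T3
  A -> T0 T2 | T0 X4 | b
  B -> S X5 | a
  C -> b
  T0 -> a
  T1 -> b
  T2 -> c
  T3 -> d
  X4 -> T1 S
  X5 -> T2 C
  X6 -> S B

Fill CYK table bottom-up:
  T[0,0] 'c' = {T2}  orig:{}
  T[1,1] 'd' = {T3}  orig:{}
  T[2,2] 'c' = {T2}  orig:{}
  T[0,1] 'cd' = {S}
  T[1,2] 'dc' = ∅
  T[0,2] 'cdc' = ∅

S ∉ T[0,2] ⇒ NO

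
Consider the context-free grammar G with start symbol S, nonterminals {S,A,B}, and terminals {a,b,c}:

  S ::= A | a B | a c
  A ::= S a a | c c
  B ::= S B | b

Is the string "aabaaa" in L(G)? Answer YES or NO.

Convert to CNF:
  S -> S X3 | T0 B | T0 T1 | T1 T1
  A -> S X2 | T1 T1
  B -> S B | b
  T0 -> a
  T1 -> c
  X2 -> T0 T0
  X3 -> T0 T0

CYK table (by increasing span):
  T[0,0] 'a' = {T0}  orig:{}
  T[1,1] 'a' = {T0}  orig:{}
  T[2,2] 'b' = {B}
  T[3,3] 'a' = {T0}  orig:{}
  T[4,4] 'a' = {T0}  orig:{}
  T[5,5] 'a' = {T0}  orig:{}
  T[0,1] 'aa' = {X2,X3}  orig:{}
  T[1,2] 'ab' = {S}
  T[2,3] 'ba' = ∅
  T[3,4] 'aa' = {X2,X3}  orig:{}
  T[4,5] 'aa' = {X2,X3}  orig:{}
  T[0,2] 'aab' = ∅
  T[1,3] 'aba' = ∅
  T[2,4] 'baa' = ∅
  T[3,5] 'aaa' = ∅
  T[0,3] 'aaba' = ∅
  T[1,4] 'abaa' = {A,S}
  T[2,5] 'baaa' = ∅
  T[0,4] 'aabaa' = ∅
  T[1,5] 'abaaa' = ∅
  T[0,5] 'aabaaa' = ∅

S ∉ T[0,5] ⇒ NO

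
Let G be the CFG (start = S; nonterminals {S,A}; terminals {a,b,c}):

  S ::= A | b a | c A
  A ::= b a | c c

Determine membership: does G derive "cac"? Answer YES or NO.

CNF form of G:
  S -> T0 T1 | T2 A | T2 T2
  A -> T0 T1 | T2 T2
  T0 -> b
  T1 -> a
  T2 -> c

CYK table (by increasing span):
  T[0,0] 'c' = {T2}  orig:{}
  T[1,1] 'a' = {T1}  orig:{}
  T[2,2] 'c' = {T2}  orig:{}
  T[0,1] 'ca' = ∅
  T[1,2] 'ac' = ∅
  T[0,2] 'cac' = ∅

S ∉ T[0,2] ⇒ NO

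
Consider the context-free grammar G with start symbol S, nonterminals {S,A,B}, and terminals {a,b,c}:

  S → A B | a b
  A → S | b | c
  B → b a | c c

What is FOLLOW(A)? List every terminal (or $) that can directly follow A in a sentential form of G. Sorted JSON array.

Compute FIRST by fixpoint:
round 1:
  A via A→b: +{b}
  A via A→c: +{c}
  B via B→b a: +{b}
  B via B→c c: +{c}
  S via S→A B: +{b,c}
  S via S→a b: +{a}
  FIRST[S]={a,b,c}  FIRST[A]={b,c}  FIRST[B]={b,c}
round 2:
  A via A→S: +{a}
  FIRST[S]={a,b,c}  FIRST[A]={a,b,c}  FIRST[B]={b,c}
round 3: (no change)
  FIRST[S]={a,b,c}  FIRST[A]={a,b,c}  FIRST[B]={b,c}

FOLLOW sets:
initialize: $ ∈ FOLLOW(S)
[1]
  S→A B: FOLLOW(A) ⊇ FIRST(B) = {b,c}; new: +{b,c}
  S→A B: FOLLOW(B) ⊇ FOLLOW(S) ⊇ {$}; new: +{$}
  S: {$}  A: {b,c}  B: {$}
[2]
  A→S: FOLLOW(S) ⊇ FOLLOW(A) ⊇ {b,c}; new: +{b,c}
  S→A B: FOLLOW(B) ⊇ FOLLOW(S) ⊇ {$,b,c}; new: +{b,c}
  S: {$,b,c}  A: {b,c}  B: {$,b,c}
[3] done
  S: {$,b,c}  A: {b,c}  B: {$,b,c}

FOLLOW(A) = ["b", "c"]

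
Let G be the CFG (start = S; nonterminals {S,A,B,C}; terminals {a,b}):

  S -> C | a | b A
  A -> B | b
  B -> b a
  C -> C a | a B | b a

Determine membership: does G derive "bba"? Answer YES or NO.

Convert to CNF:
  S -> C T1 | T0 A | T0 T1 | T1 B | a
  A -> T0 T1 | b
  B -> T0 T1
  C -> C T1 | T0 T1 | T1 B
  T0 -> b
  T1 -> a

Fill CYK table bottom-up:
  cell(0,0) b: {A,T0}  orig:{A}
  cell(1,1) b: {A,T0}  orig:{A}
  cell(2,2) a: {S,T1}  orig:{S}
  cell(0,1) bb: {S}
  cell(1,2) ba: {A,B,C,S}
  cell(0,2) bba: {S}

S ∈ T[0,2] ⇒ YES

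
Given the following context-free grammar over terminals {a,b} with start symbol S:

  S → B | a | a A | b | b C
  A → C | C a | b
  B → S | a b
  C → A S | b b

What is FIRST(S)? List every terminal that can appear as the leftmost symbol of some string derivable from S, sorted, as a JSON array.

Compute FIRST by fixpoint:
pass 1:
  A via A→b: +{b}
  B via B→a b: +{a}
  C via C→A S: +{b}
  S via S→B: +{a}
  S via S→b: +{b}
  S: {a,b}  A: {b}  B: {a}  C: {b}
pass 2:
  B via B→S: +{b}
  S: {a,b}  A: {b}  B: {a,b}  C: {b}
pass 3: — fixpoint
  S: {a,b}  A: {b}  B: {a,b}  C: {b}

FIRST(S) = ["a", "b"]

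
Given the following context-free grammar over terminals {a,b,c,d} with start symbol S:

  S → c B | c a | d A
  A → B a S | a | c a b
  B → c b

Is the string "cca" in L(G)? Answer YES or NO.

CNF form of G:
  S -> T1 B | T1 T0 | T3 A
  A -> B X4 | T1 X5 | a
  B -> T1 T2
  T0 -> a
  T1 -> c
  T2 -> b
  T3 -> d
  X4 -> T0 S
  X5 -> T0 T2

Fill CYK table bottom-up:
  T[0,0] 'c' = {T1}  orig:{}
  T[1,1] 'c' = {T1}  orig:{}
  T[2,2] 'a' = {A,T0}  orig:{A}
  T[0,1] 'cc' = ∅
  T[1,2] 'ca' = {S}
  T[0,2] 'cca' = ∅

S ∉ T[0,2] ⇒ NO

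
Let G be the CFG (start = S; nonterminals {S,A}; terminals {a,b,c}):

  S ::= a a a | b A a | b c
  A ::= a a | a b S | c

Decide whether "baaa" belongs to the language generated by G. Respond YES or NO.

Convert to CNF:
  S -> T0 X4 | T1 T2 | T1 X5
  A -> T0 T0 | T0 X3 | c
  T0 -> a
  T1 -> b
  T2 -> c
  X3 -> T1 S
  X4 -> T0 T0
  X5 -> A T0

CYK table (by increasing span):
  [0..0]={T1}  "b"  orig:{}
  [1..1]={T0}  "a"  orig:{}
  [2..2]={T0}  "a"  orig:{}
  [3..3]={T0}  "a"  orig:{}
  [0..1]=∅  "ba"
  [1..2]={A,X4}  "aa"  orig:{A}
  [2..3]={A,X4}  "aa"  orig:{A}
  [0..2]=∅  "baa"
  [1..3]={S,X5}  "aaa"  orig:{S}
  [0..3]={S,X3}  "baaa"  orig:{S}

S ∈ T[0,3] ⇒ YES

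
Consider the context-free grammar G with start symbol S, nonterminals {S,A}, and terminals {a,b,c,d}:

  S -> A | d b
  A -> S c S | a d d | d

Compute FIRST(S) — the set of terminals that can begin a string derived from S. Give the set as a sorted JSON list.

Compute FIRST by fixpoint:
pass 1:
  A via A→a d d: +{a}
  A via A→d: +{d}
  S via S→A: +{a,d}
  FIRST(S)={a,d}  FIRST(A)={a,d}
pass 2: (stable)
  FIRST(S)={a,d}  FIRST(A)={a,d}

FIRST(S) = ["a", "d"]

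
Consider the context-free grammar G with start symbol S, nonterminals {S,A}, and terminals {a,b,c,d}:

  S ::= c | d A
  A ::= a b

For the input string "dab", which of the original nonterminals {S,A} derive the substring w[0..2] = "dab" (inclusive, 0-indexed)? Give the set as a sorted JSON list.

Convert to CNF:
  S -> T2 A | c
  A -> T0 T1
  T0 -> a
  T1 -> b
  T2 -> d

Fill CYK table bottom-up (cells [i..j] with 0 ≤ i ≤ j ≤ 2 only):
  [0..0]={T2}  "d"  orig:{}
  [1..1]={T0}  "a"  orig:{}
  [2..2]={T1}  "b"  orig:{}
  [0..1]=∅  "da"
  [1..2]={A}  "ab"
  [0..2]={S}  "dab"

Original NTs in T[0,2] deriving "dab": ["S"]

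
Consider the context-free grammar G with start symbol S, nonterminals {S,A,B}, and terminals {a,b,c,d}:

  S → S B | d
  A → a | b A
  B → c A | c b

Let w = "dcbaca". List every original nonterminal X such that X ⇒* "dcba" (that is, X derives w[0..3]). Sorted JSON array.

Convert to CNF:
  S -> S B | d
  A -> T0 A | a
  B -> T1 A | T1 T0
  T0 -> b
  T1 -> c

Fill CYK table bottom-up (cells [i..j] with 0 ≤ i ≤ j ≤ 3 only):
  [0..0]={S}  "d"
  [1..1]={T1}  "c"  orig:{}
  [2..2]={T0}  "b"  orig:{}
  [3..3]={A}  "a"
  [0..1]=∅  "dc"
  [1..2]={B}  "cb"
  [2..3]={A}  "ba"
  [0..2]={S}  "dcb"
  [1..3]={B}  "cba"
  [0..3]={S}  "dcba"

Original NTs in T[0,3] deriving "dcba": ["S"]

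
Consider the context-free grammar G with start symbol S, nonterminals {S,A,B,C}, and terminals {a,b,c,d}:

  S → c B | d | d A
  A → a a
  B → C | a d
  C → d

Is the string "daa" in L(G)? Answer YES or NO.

CNF form of G:
  S -> T1 A | T2 B | d
  A -> T0 T0
  B -> T0 T1 | d
  C -> d
  T0 -> a
  T1 -> d
  T2 -> c

Fill CYK table bottom-up:
  [0..0]={B,C,S,T1}  "d"  orig:{B,C,S}
  [1..1]={T0}  "a"  orig:{}
  [2..2]={T0}  "a"  orig:{}
  [0..1]=∅  "da"
  [1..2]={A}  "aa"
  [0..2]={S}  "daa"

S ∈ T[0,2] ⇒ YES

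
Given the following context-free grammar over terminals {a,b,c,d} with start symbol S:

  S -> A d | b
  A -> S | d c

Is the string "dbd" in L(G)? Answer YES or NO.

CNF form of G:
  S -> A T0 | b
  A -> A T0 | T0 T1 | b
  T0 -> d
  T1 -> c

Fill CYK table bottom-up:
  [0..0]={T0}  "d"  orig:{}
  [1..1]={A,S}  "b"
  [2..2]={T0}  "d"  orig:{}
  [0..1]=∅  "db"
  [1..2]={A,S}  "bd"
  [0..2]=∅  "dbd"

S ∉ T[0,2] ⇒ NO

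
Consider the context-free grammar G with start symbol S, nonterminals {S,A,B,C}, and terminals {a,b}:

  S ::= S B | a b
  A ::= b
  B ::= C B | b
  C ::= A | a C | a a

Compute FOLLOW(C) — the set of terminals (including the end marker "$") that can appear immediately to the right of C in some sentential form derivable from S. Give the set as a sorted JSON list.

FIRST iteration:
[1]
  A via A→b: +{b}
  B via B→b: +{b}
  C via C→A: +{b}
  C via C→a C: +{a}
  S via S→a b: +{a}
  FIRST(S)={a}  FIRST(A)={b}  FIRST(B)={b}  FIRST(C)={a,b}
[2]
  B via B→C B: +{a}
  FIRST(S)={a}  FIRST(A)={b}  FIRST(B)={a,b}  FIRST(C)={a,b}
[3] — fixpoint
  FIRST(S)={a}  FIRST(A)={b}  FIRST(B)={a,b}  FIRST(C)={a,b}

Compute FOLLOW by fixpoint:
seed FOLLOW(S) with $
pass 1:
  B→C B: FOLLOW(C) ⊇ FIRST(B) = {a,b}; new: +{a,b}
  C→A: FOLLOW(A) ⊇ FOLLOW(C) ⊇ {a,b}; new: +{a,b}
  S→S B: FOLLOW(S) ⊇ FIRST(B) = {a,b}; new: +{a,b}
  S→S B: FOLLOW(B) ⊇ FOLLOW(S) ⊇ {$,a,b}; new: +{$,a,b}
  S: {$,a,b}  A: {a,b}  B: {$,a,b}  C: {a,b}
pass 2: (stable)
  S: {$,a,b}  A: {a,b}  B: {$,a,b}  C: {a,b}

FOLLOW(C) = ["a", "b"]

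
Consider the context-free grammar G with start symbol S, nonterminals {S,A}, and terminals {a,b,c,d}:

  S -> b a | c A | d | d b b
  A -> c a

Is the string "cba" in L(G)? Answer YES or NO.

CNF form of G:
  S -> T0 A | T2 T1 | T3 X4 | d
  A -> T0 T1
  T0 -> c
  T1 -> a
  T2 -> b
  T3 -> d
  X4 -> T2 T2

Fill CYK table bottom-up:
  T[0,0] 'c' = {T0}  orig:{}
  T[1,1] 'b' = {T2}  orig:{}
  T[2,2] 'a' = {T1}  orig:{}
  T[0,1] 'cb' = ∅
  T[1,2] 'ba' = {S}
  T[0,2] 'cba' = ∅

S ∉ T[0,2] ⇒ NO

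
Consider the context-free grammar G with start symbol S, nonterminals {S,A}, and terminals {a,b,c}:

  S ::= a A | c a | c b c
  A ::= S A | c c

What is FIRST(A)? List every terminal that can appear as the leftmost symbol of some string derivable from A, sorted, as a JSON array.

Compute FIRST by fixpoint:
iter 1:
  A via A→c c: +{c}
  S via S→a A: +{a}
  S via S→c a: +{c}
  FIRST[S]={a,c}  FIRST[A]={c}
iter 2:
  A via A→S A: +{a}
  FIRST[S]={a,c}  FIRST[A]={a,c}
iter 3: done
  FIRST[S]={a,c}  FIRST[A]={a,c}

FIRST(A) = ["a", "c"]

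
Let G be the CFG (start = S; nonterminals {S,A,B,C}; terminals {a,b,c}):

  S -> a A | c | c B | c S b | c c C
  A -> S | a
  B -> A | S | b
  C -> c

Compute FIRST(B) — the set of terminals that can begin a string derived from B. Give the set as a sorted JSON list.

FIRST sets, iterate to fixpoint:
iter 1:
  A via A→a: +{a}
  B via B→A: +{a}
  B via B→b: +{b}
  C via C→c: +{c}
  S via S→a A: +{a}
  S via S→c: +{c}
  S: {a,c}  A: {a}  B: {a,b}  C: {c}
iter 2:
  A via A→S: +{c}
  B via B→A: +{c}
  S: {a,c}  A: {a,c}  B: {a,b,c}  C: {c}
iter 3: done
  S: {a,c}  A: {a,c}  B: {a,b,c}  C: {c}

FIRST(B) = ["a", "b", "c"]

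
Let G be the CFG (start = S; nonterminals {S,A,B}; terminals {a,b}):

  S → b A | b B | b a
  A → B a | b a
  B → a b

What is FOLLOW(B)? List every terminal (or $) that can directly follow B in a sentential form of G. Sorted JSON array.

Compute FIRST by fixpoint:
round 1:
  A via A→b a: +{b}
  B via B→a b: +{a}
  S via S→b A: +{b}
  FIRST(S)={b}  FIRST(A)={b}  FIRST(B)={a}
round 2:
  A via A→B a: +{a}
  FIRST(S)={b}  FIRST(A)={a,b}  FIRST(B)={a}
round 3: — fixpoint
  FIRST(S)={b}  FIRST(A)={a,b}  FIRST(B)={a}

FOLLOW iteration:
initialize: $ ∈ FOLLOW(S)
pass 1:
  A→B a: FOLLOW(B) ⊇ FIRST(a) = {a}; new: +{a}
  S→b A: FOLLOW(A) ⊇ FOLLOW(S) ⊇ {$}; new: +{$}
  S→b B: FOLLOW(B) ⊇ FOLLOW(S) ⊇ {$}; new: +{$}
  FOLLOW[S]={$}  FOLLOW[A]={$}  FOLLOW[B]={$,a}
pass 2: (stable)
  FOLLOW[S]={$}  FOLLOW[A]={$}  FOLLOW[B]={$,a}

FOLLOW(B) = ["$", "a"]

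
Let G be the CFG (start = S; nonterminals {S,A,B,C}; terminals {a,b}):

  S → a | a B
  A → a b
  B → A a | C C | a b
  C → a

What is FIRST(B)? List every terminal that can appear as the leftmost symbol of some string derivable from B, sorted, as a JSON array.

FIRST sets, iterate to fixpoint:
[1]
  A via A→a b: +{a}
  B via B→A a: +{a}
  C via C→a: +{a}
  S via S→a: +{a}
  S: {a}  A: {a}  B: {a}  C: {a}
[2] (no change)
  S: {a}  A: {a}  B: {a}  C: {a}

FIRST(B) = ["a"]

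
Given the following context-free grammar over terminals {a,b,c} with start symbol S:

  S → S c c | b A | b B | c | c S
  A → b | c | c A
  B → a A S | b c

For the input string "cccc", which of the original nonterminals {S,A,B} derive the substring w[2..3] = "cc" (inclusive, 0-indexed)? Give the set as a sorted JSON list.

CNF form of G:
  S -> S X4 | T0 S | T2 A | T2 B | c
  A -> T0 A | b | c
  B -> T1 X3 | T2 T0
  T0 -> c
  T1 -> a
  T2 -> b
  X3 -> A S
  X4 -> T0 T0

CYK table (by increasing span), restricted to cells inside w[2..3]:
  cell(2,2) c: {A,S,T0}  orig:{A,S}
  cell(3,3) c: {A,S,T0}  orig:{A,S}
  cell(2,3) cc: {A,S,X3,X4}  orig:{A,S}

Original NTs in T[2,3] deriving "cc": ["A", "S"]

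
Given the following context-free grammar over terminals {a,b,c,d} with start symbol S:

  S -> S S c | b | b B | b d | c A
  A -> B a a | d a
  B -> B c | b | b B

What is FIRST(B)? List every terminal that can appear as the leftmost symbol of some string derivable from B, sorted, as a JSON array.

Compute FIRST by fixpoint:
[1]
  A via A→d a: +{d}
  B via B→b: +{b}
  S via S→b: +{b}
  S via S→c A: +{c}
  FIRST[S]={b,c}  FIRST[A]={d}  FIRST[B]={b}
[2]
  A via A→B a a: +{b}
  FIRST[S]={b,c}  FIRST[A]={b,d}  FIRST[B]={b}
[3] done
  FIRST[S]={b,c}  FIRST[A]={b,d}  FIRST[B]={b}

FIRST(B) = ["b"]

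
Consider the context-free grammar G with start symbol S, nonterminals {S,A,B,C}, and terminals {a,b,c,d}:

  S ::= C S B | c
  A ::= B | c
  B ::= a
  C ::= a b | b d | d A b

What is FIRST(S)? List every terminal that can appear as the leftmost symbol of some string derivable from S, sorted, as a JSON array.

Compute FIRST by fixpoint:
pass 1:
  A via A→c: +{c}
  B via B→a: +{a}
  C via C→a b: +{a}
  C via C→b d: +{b}
  C via C→d A b: +{d}
  S via S→C S B: +{a,b,d}
  S via S→c: +{c}
  FIRST[S]={a,b,c,d}  FIRST[A]={c}  FIRST[B]={a}  FIRST[C]={a,b,d}
pass 2:
  A via A→B: +{a}
  FIRST[S]={a,b,c,d}  FIRST[A]={a,c}  FIRST[B]={a}  FIRST[C]={a,b,d}
pass 3: — fixpoint
  FIRST[S]={a,b,c,d}  FIRST[A]={a,c}  FIRST[B]={a}  FIRST[C]={a,b,d}

FIRST(S) = ["a", "b", "c", "d"]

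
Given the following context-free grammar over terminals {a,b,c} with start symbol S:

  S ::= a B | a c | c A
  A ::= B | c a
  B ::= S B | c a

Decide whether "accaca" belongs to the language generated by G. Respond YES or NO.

CNF form of G:
  S -> T0 A | T1 B | T1 T0
  A -> S B | T0 T1
  B -> S B | T0 T1
  T0 -> c
  T1 -> a

Fill CYK table bottom-up:
  T[0,0] 'a' = {T1}  orig:{}
  T[1,1] 'c' = {T0}  orig:{}
  T[2,2] 'c' = {T0}  orig:{}
  T[3,3] 'a' = {T1}  orig:{}
  T[4,4] 'c' = {T0}  orig:{}
  T[5,5] 'a' = {T1}  orig:{}
  T[0,1] 'ac' = {S}
  T[1,2] 'cc' = ∅
  T[2,3] 'ca' = {A,B}
  T[3,4] 'ac' = {S}
  T[4,5] 'ca' = {A,B}
  T[0,2] 'acc' = ∅
  T[1,3] 'cca' = {S}
  T[2,4] 'cac' = ∅
  T[3,5] 'aca' = {S}
  T[0,3] 'acca' = {A,B}
  T[1,4] 'ccac' = ∅
  T[2,5] 'caca' = ∅
  T[0,4] 'accac' = ∅
  T[1,5] 'ccaca' = {A,B}
  T[0,5] 'accaca' = {S}

S ∈ T[0,5] ⇒ YES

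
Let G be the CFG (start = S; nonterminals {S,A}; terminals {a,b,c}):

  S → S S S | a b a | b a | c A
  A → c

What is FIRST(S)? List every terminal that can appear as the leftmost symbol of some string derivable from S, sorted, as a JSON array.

FIRST sets, iterate to fixpoint:
iter 1:
  A via A→c: +{c}
  S via S→a b a: +{a}
  S via S→b a: +{b}
  S via S→c A: +{c}
  FIRST(S)={a,b,c}  FIRST(A)={c}
iter 2: — fixpoint
  FIRST(S)={a,b,c}  FIRST(A)={c}

FIRST(S) = ["a", "b", "c"]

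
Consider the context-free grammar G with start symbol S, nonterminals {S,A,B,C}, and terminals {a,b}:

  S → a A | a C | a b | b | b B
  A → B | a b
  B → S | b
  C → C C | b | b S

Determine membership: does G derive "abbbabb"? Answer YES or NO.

Convert to CNF:
  S -> T0 A | T0 C | T0 T1 | T1 B | b
  A -> T0 A | T0 C | T0 T1 | T1 B | b
  B -> T0 A | T0 C | T0 T1 | T1 B | b
  C -> C C | T1 S | b
  T0 -> a
  T1 -> b

CYK fill:
  T[0,0] 'a' = {T0}  orig:{}
  T[1,1] 'b' = {A,B,C,S,T1}  orig:{A,B,C,S}
  T[2,2] 'b' = {A,B,C,S,T1}  orig:{A,B,C,S}
  T[3,3] 'b' = {A,B,C,S,T1}  orig:{A,B,C,S}
  T[4,4] 'a' = {T0}  orig:{}
  T[5,5] 'b' = {A,B,C,S,T1}  orig:{A,B,C,S}
  T[6,6] 'b' = {A,B,C,S,T1}  orig:{A,B,C,S}
  T[0,1] 'ab' = {A,B,S}
  T[1,2] 'bb' = {A,B,C,S}
  T[2,3] 'bb' = {A,B,C,S}
  T[3,4] 'ba' = ∅
  T[4,5] 'ab' = {A,B,S}
  T[5,6] 'bb' = {A,B,C,S}
  T[0,2] 'abb' = {A,B,S}
  T[1,3] 'bbb' = {A,B,C,S}
  T[2,4] 'bba' = ∅
  T[3,5] 'bab' = {A,B,C,S}
  T[4,6] 'abb' = {A,B,S}
  T[0,3] 'abbb' = {A,B,S}
  T[1,4] 'bbba' = ∅
  T[2,5] 'bbab' = {A,B,C,S}
  T[3,6] 'babb' = {A,B,C,S}
  T[0,4] 'abbba' = ∅
  T[1,5] 'bbbab' = {A,B,C,S}
  T[2,6] 'bbabb' = {A,B,C,S}
  T[0,5] 'abbbab' = {A,B,S}
  T[1,6] 'bbbabb' = {A,B,C,S}
  T[0,6] 'abbbabb' = {A,B,S}

S ∈ T[0,6] ⇒ YES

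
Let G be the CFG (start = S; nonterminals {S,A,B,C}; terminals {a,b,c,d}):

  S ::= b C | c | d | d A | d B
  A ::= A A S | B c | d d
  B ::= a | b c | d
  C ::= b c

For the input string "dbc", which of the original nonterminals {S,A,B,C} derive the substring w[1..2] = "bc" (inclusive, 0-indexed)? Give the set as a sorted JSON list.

CNF form of G:
  S -> T1 A | T1 B | T2 C | c | d
  A -> A X3 | B T0 | T1 T1
  B -> T2 T0 | a | d
  C -> T2 T0
  T0 -> c
  T1 -> d
  T2 -> b
  X3 -> A S

CYK table (by increasing span), restricted to cells inside w[1..2]:
  T[1,1] 'b' = {T2}  orig:{}
  T[2,2] 'c' = {S,T0}  orig:{S}
  T[1,2] 'bc' = {B,C}

Original NTs in T[1,2] deriving "bc": ["B", "C"]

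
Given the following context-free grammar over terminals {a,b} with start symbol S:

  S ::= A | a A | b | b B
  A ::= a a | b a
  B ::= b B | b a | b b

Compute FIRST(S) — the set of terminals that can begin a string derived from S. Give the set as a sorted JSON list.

FIRST iteration:
[1]
  A via A→a a: +{a}
  A via A→b a: +{b}
  B via B→b B: +{b}
  S via S→A: +{a,b}
  FIRST(S)={a,b}  FIRST(A)={a,b}  FIRST(B)={b}
[2] done
  FIRST(S)={a,b}  FIRST(A)={a,b}  FIRST(B)={b}

FIRST(S) = ["a", "b"]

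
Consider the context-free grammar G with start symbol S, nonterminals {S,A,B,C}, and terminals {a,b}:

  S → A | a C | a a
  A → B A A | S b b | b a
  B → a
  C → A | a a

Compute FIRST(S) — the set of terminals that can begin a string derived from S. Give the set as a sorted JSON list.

FIRST iteration:
round 1:
  A via A→b a: +{b}
  B via B→a: +{a}
  C via C→A: +{b}
  C via C→a a: +{a}
  S via S→A: +{b}
  S via S→a C: +{a}
  FIRST[S]={a,b}  FIRST[A]={b}  FIRST[B]={a}  FIRST[C]={a,b}
round 2:
  A via A→B A A: +{a}
  FIRST[S]={a,b}  FIRST[A]={a,b}  FIRST[B]={a}  FIRST[C]={a,b}
round 3: (stable)
  FIRST[S]={a,b}  FIRST[A]={a,b}  FIRST[B]={a}  FIRST[C]={a,b}

FIRST(S) = ["a", "b"]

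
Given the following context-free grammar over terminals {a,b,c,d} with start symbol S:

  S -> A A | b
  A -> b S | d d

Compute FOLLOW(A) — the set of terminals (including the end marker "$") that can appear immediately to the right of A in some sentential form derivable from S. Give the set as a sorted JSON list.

FIRST iteration:
round 1:
  A via A→b S: +{b}
  A via A→d d: +{d}
  S via S→A A: +{b,d}
  S: {b,d}  A: {b,d}
round 2: done
  S: {b,d}  A: {b,d}

FOLLOW sets:
seed FOLLOW(S) with $
round 1:
  S→A A: FOLLOW(A) ⊇ FIRST(A) = {b,d}; new: +{b,d}
  S→A A: FOLLOW(A) ⊇ FOLLOW(S) ⊇ {$}; new: +{$}
  FOLLOW[S]={$}  FOLLOW[A]={$,b,d}
round 2:
  A→b S: FOLLOW(S) ⊇ FOLLOW(A) ⊇ {$,b,d}; new: +{b,d}
  FOLLOW[S]={$,b,d}  FOLLOW[A]={$,b,d}
round 3: (no change)
  FOLLOW[S]={$,b,d}  FOLLOW[A]={$,b,d}

FOLLOW(A) = ["$", "b", "d"]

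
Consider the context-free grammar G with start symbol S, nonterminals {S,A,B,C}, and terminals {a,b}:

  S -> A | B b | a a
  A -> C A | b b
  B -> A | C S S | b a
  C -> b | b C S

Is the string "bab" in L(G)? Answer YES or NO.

Convert to CNF:
  S -> B T0 | C A | T0 T0 | T1 T1
  A -> C A | T0 T0
  B -> C A | C X2 | T0 T0 | T0 T1
  C -> T0 X3 | b
  T0 -> b
  T1 -> a
  X2 -> S S
  X3 -> C S

Fill CYK table bottom-up:
  [0..0]={C,T0}  "b"  orig:{C}
  [1..1]={T1}  "a"  orig:{}
  [2..2]={C,T0}  "b"  orig:{C}
  [0..1]={B}  "ba"
  [1..2]=∅  "ab"
  [0..2]={S}  "bab"

S ∈ T[0,2] ⇒ YES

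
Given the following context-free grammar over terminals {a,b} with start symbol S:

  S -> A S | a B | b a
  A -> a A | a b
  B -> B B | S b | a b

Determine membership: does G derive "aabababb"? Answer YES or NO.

Convert to CNF:
  S -> A S | T0 B | T1 T0
  A -> T0 A | T0 T1
  B -> B B | S T1 | T0 T1
  T0 -> a
  T1 -> b

Fill CYK table bottom-up:
  [0..0]={T0}  "a"  orig:{}
  [1..1]={T0}  "a"  orig:{}
  [2..2]={T1}  "b"  orig:{}
  [3..3]={T0}  "a"  orig:{}
  [4..4]={T1}  "b"  orig:{}
  [5..5]={T0}  "a"  orig:{}
  [6..6]={T1}  "b"  orig:{}
  [7..7]={T1}  "b"  orig:{}
  [0..1]=∅  "aa"
  [1..2]={A,B}  "ab"
  [2..3]={S}  "ba"
  [3..4]={A,B}  "ab"
  [4..5]={S}  "ba"
  [5..6]={A,B}  "ab"
  [6..7]=∅  "bb"
  [0..2]={A,S}  "aab"
  [1..3]=∅  "aba"
  [2..4]={B}  "bab"
  [3..5]=∅  "aba"
  [4..6]={B}  "bab"
  [5..7]=∅  "abb"
  [0..3]=∅  "aaba"
  [1..4]={B,S}  "abab"
  [2..5]=∅  "baba"
  [3..6]={B,S}  "abab"
  [4..7]=∅  "babb"
  [0..4]={S}  "aabab"
  [1..5]=∅  "ababa"
  [2..6]={B}  "babab"
  [3..7]={B}  "ababb"
  [0..5]=∅  "aababa"
  [1..6]={B,S}  "ababab"
  [2..7]=∅  "bababb"
  [0..6]={S}  "aababab"
  [1..7]={B}  "abababb"
  [0..7]={B,S}  "aabababb"

S ∈ T[0,7] ⇒ YES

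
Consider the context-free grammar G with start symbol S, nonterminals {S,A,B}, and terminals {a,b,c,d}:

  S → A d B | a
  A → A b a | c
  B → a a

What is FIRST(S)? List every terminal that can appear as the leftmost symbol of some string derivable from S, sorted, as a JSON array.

FIRST iteration:
[1]
  A via A→c: +{c}
  B via B→a a: +{a}
  S via S→A d B: +{c}
  S via S→a: +{a}
  FIRST[S]={a,c}  FIRST[A]={c}  FIRST[B]={a}
[2] done
  FIRST[S]={a,c}  FIRST[A]={c}  FIRST[B]={a}

FIRST(S) = ["a", "c"]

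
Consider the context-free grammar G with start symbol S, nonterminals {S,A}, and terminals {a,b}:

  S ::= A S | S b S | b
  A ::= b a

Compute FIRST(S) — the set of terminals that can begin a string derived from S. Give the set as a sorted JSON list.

Compute FIRST by fixpoint:
iter 1:
  A via A→b a: +{b}
  S via S→A S: +{b}
  S: {b}  A: {b}
iter 2: done
  S: {b}  A: {b}

FIRST(S) = ["b"]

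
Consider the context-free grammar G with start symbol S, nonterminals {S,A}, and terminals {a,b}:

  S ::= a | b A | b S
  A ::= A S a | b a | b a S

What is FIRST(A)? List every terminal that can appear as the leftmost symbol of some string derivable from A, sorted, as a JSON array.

FIRST iteration:
iter 1:
  A via A→b a: +{b}
  S via S→a: +{a}
  S via S→b A: +{b}
  S: {a,b}  A: {b}
iter 2: (stable)
  S: {a,b}  A: {b}

FIRST(A) = ["b"]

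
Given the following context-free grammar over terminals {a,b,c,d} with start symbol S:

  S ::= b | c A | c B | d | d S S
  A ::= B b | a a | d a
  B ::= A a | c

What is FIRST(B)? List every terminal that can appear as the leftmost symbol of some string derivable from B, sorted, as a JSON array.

FIRST iteration:
round 1:
  A via A→a a: +{a}
  A via A→d a: +{d}
  B via B→A a: +{a,d}
  B via B→c: +{c}
  S via S→b: +{b}
  S via S→c A: +{c}
  S via S→d: +{d}
  S: {b,c,d}  A: {a,d}  B: {a,c,d}
round 2:
  A via A→B b: +{c}
  S: {b,c,d}  A: {a,c,d}  B: {a,c,d}
round 3: (stable)
  S: {b,c,d}  A: {a,c,d}  B: {a,c,d}

FIRST(B) = ["a", "c", "d"]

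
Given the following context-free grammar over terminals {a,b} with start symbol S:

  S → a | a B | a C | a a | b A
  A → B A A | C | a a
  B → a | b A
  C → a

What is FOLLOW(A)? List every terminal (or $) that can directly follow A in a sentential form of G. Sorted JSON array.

FIRST iteration:
round 1:
  A via A→a a: +{a}
  B via B→a: +{a}
  B via B→b A: +{b}
  C via C→a: +{a}
  S via S→a: +{a}
  S via S→b A: +{b}
  FIRST(S)={a,b}  FIRST(A)={a}  FIRST(B)={a,b}  FIRST(C)={a}
round 2:
  A via A→B A A: +{b}
  FIRST(S)={a,b}  FIRST(A)={a,b}  FIRST(B)={a,b}  FIRST(C)={a}
round 3: (stable)
  FIRST(S)={a,b}  FIRST(A)={a,b}  FIRST(B)={a,b}  FIRST(C)={a}

FOLLOW sets:
FOLLOW(S) := {$}
round 1:
  A→B A A: FOLLOW(B) ⊇ FIRST(A) = {a,b}; new: +{a,b}
  A→B A A: FOLLOW(A) ⊇ FIRST(A) = {a,b}; new: +{a,b}
  A→C: FOLLOW(C) ⊇ FOLLOW(A) ⊇ {a,b}; new: +{a,b}
  S→a B: FOLLOW(B) ⊇ FOLLOW(S) ⊇ {$}; new: +{$}
  S→a C: FOLLOW(C) ⊇ FOLLOW(S) ⊇ {$}; new: +{$}
  S→b A: FOLLOW(A) ⊇ FOLLOW(S) ⊇ {$}; new: +{$}
  FOLLOW[S]={$}  FOLLOW[A]={$,a,b}  FOLLOW[B]={$,a,b}  FOLLOW[C]={$,a,b}
round 2: — fixpoint
  FOLLOW[S]={$}  FOLLOW[A]={$,a,b}  FOLLOW[B]={$,a,b}  FOLLOW[C]={$,a,b}

FOLLOW(A) = ["$", "a", "b"]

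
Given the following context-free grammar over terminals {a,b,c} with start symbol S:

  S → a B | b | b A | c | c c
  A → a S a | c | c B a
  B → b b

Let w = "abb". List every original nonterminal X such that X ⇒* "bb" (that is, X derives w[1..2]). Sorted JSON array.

CNF form of G:
  S -> T0 B | T1 T1 | T2 A | b | c
  A -> T0 X3 | T1 X4 | c
  B -> T2 T2
  T0 -> a
  T1 -> c
  T2 -> b
  X3 -> S T0
  X4 -> B T0

Fill CYK table bottom-up (cells [i..j] with 1 ≤ i ≤ j ≤ 2 only):
  [1..1]={S,T2}  "b"  orig:{S}
  [2..2]={S,T2}  "b"  orig:{S}
  [1..2]={B}  "bb"

Original NTs in T[1,2] deriving "bb": ["B"]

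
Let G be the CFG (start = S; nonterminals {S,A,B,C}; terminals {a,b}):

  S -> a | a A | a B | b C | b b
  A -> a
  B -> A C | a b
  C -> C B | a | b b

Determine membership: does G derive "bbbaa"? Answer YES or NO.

Convert to CNF:
  S -> T0 A | T0 B | T1 C | T1 T1 | a
  A -> a
  B -> A C | T0 T1
  C -> C B | T1 T1 | a
  T0 -> a
  T1 -> b

CYK table (by increasing span):
  T[0,0] 'b' = {T1}  orig:{}
  T[1,1] 'b' = {T1}  orig:{}
  T[2,2] 'b' = {T1}  orig:{}
  T[3,3] 'a' = {A,C,S,T0}  orig:{A,C,S}
  T[4,4] 'a' = {A,C,S,T0}  orig:{A,C,S}
  T[0,1] 'bb' = {C,S}
  T[1,2] 'bb' = {C,S}
  T[2,3] 'ba' = {S}
  T[3,4] 'aa' = {B,S}
  T[0,2] 'bbb' = {S}
  T[1,3] 'bba' = ∅
  T[2,4] 'baa' = ∅
  T[0,3] 'bbba' = ∅
  T[1,4] 'bbaa' = {C}
  T[0,4] 'bbbaa' = {S}

S ∈ T[0,4] ⇒ YES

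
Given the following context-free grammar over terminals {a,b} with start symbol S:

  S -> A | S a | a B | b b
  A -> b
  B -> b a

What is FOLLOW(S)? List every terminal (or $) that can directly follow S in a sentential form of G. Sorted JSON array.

Compute FIRST by fixpoint:
iter 1:
  A via A→b: +{b}
  B via B→b a: +{b}
  S via S→A: +{b}
  S via S→a B: +{a}
  S: {a,b}  A: {b}  B: {b}
iter 2: (stable)
  S: {a,b}  A: {b}  B: {b}

Compute FOLLOW by fixpoint:
initialize: $ ∈ FOLLOW(S)
round 1:
  S→A: FOLLOW(A) ⊇ FOLLOW(S) ⊇ {$}; new: +{$}
  S→S a: FOLLOW(S) ⊇ FIRST(a) = {a}; new: +{a}
  S→a B: FOLLOW(B) ⊇ FOLLOW(S) ⊇ {$,a}; new: +{$,a}
  FOLLOW(S)={$,a}  FOLLOW(A)={$}  FOLLOW(B)={$,a}
round 2:
  S→A: FOLLOW(A) ⊇ FOLLOW(S) ⊇ {$,a}; new: +{a}
  FOLLOW(S)={$,a}  FOLLOW(A)={$,a}  FOLLOW(B)={$,a}
round 3: (no change)
  FOLLOW(S)={$,a}  FOLLOW(A)={$,a}  FOLLOW(B)={$,a}

FOLLOW(S) = ["$", "a"]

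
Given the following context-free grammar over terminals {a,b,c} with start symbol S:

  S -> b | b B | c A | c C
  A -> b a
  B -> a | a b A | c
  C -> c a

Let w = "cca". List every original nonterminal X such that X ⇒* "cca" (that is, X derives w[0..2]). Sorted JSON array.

CNF form of G:
  S -> T0 B | T2 A | T2 C | b
  A -> T0 T1
  B -> T1 X3 | a | c
  C -> T2 T1
  T0 -> b
  T1 -> a
  T2 -> c
  X3 -> T0 A

CYK fill (cells [i..j] with 0 ≤ i ≤ j ≤ 2 only):
  T[0,0] 'c' = {B,T2}  orig:{B}
  T[1,1] 'c' = {B,T2}  orig:{B}
  T[2,2] 'a' = {B,T1}  orig:{B}
  T[0,1] 'cc' = ∅
  T[1,2] 'ca' = {C}
  T[0,2] 'cca' = {S}

Original NTs in T[0,2] deriving "cca": ["S"]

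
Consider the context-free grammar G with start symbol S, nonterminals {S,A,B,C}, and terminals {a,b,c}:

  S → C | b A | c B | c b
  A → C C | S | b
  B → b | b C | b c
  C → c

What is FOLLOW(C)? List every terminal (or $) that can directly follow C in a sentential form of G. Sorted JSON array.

FIRST iteration:
pass 1:
  A via A→b: +{b}
  B via B→b: +{b}
  C via C→c: +{c}
  S via S→C: +{c}
  S via S→b A: +{b}
  S: {b,c}  A: {b}  B: {b}  C: {c}
pass 2:
  A via A→C C: +{c}
  S: {b,c}  A: {b,c}  B: {b}  C: {c}
pass 3: done
  S: {b,c}  A: {b,c}  B: {b}  C: {c}

FOLLOW iteration:
initialize: $ ∈ FOLLOW(S)
[1]
  A→C C: FOLLOW(C) ⊇ FIRST(C) = {c}; new: +{c}
  S→C: FOLLOW(C) ⊇ FOLLOW(S) ⊇ {$}; new: +{$}
  S→b A: FOLLOW(A) ⊇ FOLLOW(S) ⊇ {$}; new: +{$}
  S→c B: FOLLOW(B) ⊇ FOLLOW(S) ⊇ {$}; new: +{$}
  S: {$}  A: {$}  B: {$}  C: {$,c}
[2] — fixpoint
  S: {$}  A: {$}  B: {$}  C: {$,c}

FOLLOW(C) = ["$", "c"]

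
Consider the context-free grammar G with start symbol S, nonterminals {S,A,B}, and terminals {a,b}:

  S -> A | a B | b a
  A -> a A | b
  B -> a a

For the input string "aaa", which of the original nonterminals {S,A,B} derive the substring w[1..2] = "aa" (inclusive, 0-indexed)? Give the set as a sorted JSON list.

Convert to CNF:
  S -> T0 A | T0 B | T1 T0 | b
  A -> T0 A | b
  B -> T0 T0
  T0 -> a
  T1 -> b

Fill CYK table bottom-up (cells [i..j] with 1 ≤ i ≤ j ≤ 2 only):
  [1..1]={T0}  "a"  orig:{}
  [2..2]={T0}  "a"  orig:{}
  [1..2]={B}  "aa"

Original NTs in T[1,2] deriving "aa": ["B"]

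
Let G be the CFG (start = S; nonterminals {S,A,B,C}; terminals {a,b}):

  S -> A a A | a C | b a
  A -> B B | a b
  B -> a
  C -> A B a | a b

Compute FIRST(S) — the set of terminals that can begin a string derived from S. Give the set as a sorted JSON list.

FIRST iteration:
iter 1:
  A via A→a b: +{a}
  B via B→a: +{a}
  C via C→A B a: +{a}
  S via S→A a A: +{a}
  S via S→b a: +{b}
  S: {a,b}  A: {a}  B: {a}  C: {a}
iter 2: done
  S: {a,b}  A: {a}  B: {a}  C: {a}

FIRST(S) = ["a", "b"]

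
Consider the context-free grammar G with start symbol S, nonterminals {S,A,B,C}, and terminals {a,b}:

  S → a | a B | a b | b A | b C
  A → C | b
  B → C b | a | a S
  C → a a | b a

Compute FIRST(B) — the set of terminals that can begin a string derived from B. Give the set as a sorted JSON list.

FIRST sets, iterate to fixpoint:
pass 1:
  A via A→b: +{b}
  B via B→a: +{a}
  C via C→a a: +{a}
  C via C→b a: +{b}
  S via S→a: +{a}
  S via S→b A: +{b}
  S: {a,b}  A: {b}  B: {a}  C: {a,b}
pass 2:
  A via A→C: +{a}
  B via B→C b: +{b}
  S: {a,b}  A: {a,b}  B: {a,b}  C: {a,b}
pass 3: done
  S: {a,b}  A: {a,b}  B: {a,b}  C: {a,b}

FIRST(B) = ["a", "b"]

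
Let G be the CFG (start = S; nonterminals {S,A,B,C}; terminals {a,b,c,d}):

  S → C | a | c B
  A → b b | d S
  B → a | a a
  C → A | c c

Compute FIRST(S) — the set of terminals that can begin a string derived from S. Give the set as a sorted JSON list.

FIRST iteration:
pass 1:
  A via A→b b: +{b}
  A via A→d S: +{d}
  B via B→a: +{a}
  C via C→A: +{b,d}
  C via C→c c: +{c}
  S via S→C: +{b,c,d}
  S via S→a: +{a}
  FIRST(S)={a,b,c,d}  FIRST(A)={b,d}  FIRST(B)={a}  FIRST(C)={b,c,d}
pass 2: (stable)
  FIRST(S)={a,b,c,d}  FIRST(A)={b,d}  FIRST(B)={a}  FIRST(C)={b,c,d}

FIRST(S) = ["a", "b", "c", "d"]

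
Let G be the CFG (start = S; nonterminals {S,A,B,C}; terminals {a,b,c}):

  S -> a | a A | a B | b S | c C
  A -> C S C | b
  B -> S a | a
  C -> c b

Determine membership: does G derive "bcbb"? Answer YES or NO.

CNF form of G:
  S -> T0 A | T0 B | T1 C | T2 S | a
  A -> C X3 | b
  B -> S T0 | a
  C -> T1 T2
  T0 -> a
  T1 -> c
  T2 -> b
  X3 -> S C

Fill CYK table bottom-up:
  cell(0,0) b: {A,T2}  orig:{A}
  cell(1,1) c: {T1}  orig:{}
  cell(2,2) b: {A,T2}  orig:{A}
  cell(3,3) b: {A,T2}  orig:{A}
  cell(0,1) bc: ∅
  cell(1,2) cb: {C}
  cell(2,3) bb: ∅
  cell(0,2) bcb: ∅
  cell(1,3) cbb: ∅
  cell(0,3) bcbb: ∅

S ∉ T[0,3] ⇒ NO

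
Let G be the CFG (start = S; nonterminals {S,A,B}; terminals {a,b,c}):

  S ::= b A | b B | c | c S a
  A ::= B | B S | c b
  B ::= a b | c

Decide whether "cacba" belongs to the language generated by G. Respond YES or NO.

Convert to CNF:
  S -> T1 A | T1 B | T2 X3 | c
  A -> B S | T0 T1 | T2 T1 | c
  B -> T0 T1 | c
  T0 -> a
  T1 -> b
  T2 -> c
  X3 -> S T0

CYK fill:
  cell(0,0) c: {A,B,S,T2}  orig:{A,B,S}
  cell(1,1) a: {T0}  orig:{}
  cell(2,2) c: {A,B,S,T2}  orig:{A,B,S}
  cell(3,3) b: {T1}  orig:{}
  cell(4,4) a: {T0}  orig:{}
  cell(0,1) ca: {X3}  orig:{}
  cell(1,2) ac: ∅
  cell(2,3) cb: {A}
  cell(3,4) ba: ∅
  cell(0,2) cac: ∅
  cell(1,3) acb: ∅
  cell(2,4) cba: ∅
  cell(0,3) cacb: ∅
  cell(1,4) acba: ∅
  cell(0,4) cacba: ∅

S ∉ T[0,4] ⇒ NO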